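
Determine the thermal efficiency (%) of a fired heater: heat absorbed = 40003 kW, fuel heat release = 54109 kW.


Furnace efficiency = Q_absorbed / Q_fuel * 100
= 40003 / 54109 * 100 = 73.93

73.93 %


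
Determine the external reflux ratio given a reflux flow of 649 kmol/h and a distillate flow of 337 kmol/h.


Reflux ratio definition: R = L / D (liquid returned / distillate withdrawn)
L = 649 kmol/h, D = 337 kmol/h
R = 649 / 337 = 1.926

1.926


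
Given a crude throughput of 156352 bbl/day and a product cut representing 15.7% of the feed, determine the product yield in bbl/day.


Crude throughput = 156352 bbl/day
Fraction yield = 15.7%
yield = throughput * fraction / 100
yield = 156352 * 15.7 / 100 = 24547.264

24547.264 bbl/day


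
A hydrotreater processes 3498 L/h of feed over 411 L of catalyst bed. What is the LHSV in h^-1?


LHSV = volumetric feed rate / catalyst volume
= 3498 L/h / 411 L
= 8.511 h^-1

8.511 h^-1


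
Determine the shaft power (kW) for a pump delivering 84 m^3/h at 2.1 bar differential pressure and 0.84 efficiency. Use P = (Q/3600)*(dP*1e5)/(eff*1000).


Q = 84 / 3600 = 0.0233333 m^3/s
P = 0.0233333 * (2.1 * 1e5) / 0.84 / 1000 = 5.833

5.833 kW


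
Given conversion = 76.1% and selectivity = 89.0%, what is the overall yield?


Overall yield = conversion (%) * selectivity (%) / 100
Conversion = 76.1%, Selectivity = 89.0%
Y = 76.1 * 89.0 / 100
= 67.729 %

67.729 %


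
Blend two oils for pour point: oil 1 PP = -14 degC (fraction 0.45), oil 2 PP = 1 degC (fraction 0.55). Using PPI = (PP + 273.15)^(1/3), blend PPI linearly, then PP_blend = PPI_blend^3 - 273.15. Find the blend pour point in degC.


PPI_1 = (-14 + 273.15)^(1/3) = 6.375541
PPI_2 = (1 + 273.15)^(1/3) = 6.49625
PPI_blend = 0.45 * 6.375541 + 0.55 * 6.49625 = 6.441931
PP_blend = 6.441931^3 - 273.15 = 267.3303 - 273.15 = -5.82

-5.82 degC


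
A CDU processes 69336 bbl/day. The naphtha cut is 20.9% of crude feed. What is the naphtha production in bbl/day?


Crude throughput = 69336 bbl/day
Fraction yield = 20.9%
yield = throughput * fraction / 100
yield = 69336 * 20.9 / 100 = 14491.224

14491.224 bbl/day


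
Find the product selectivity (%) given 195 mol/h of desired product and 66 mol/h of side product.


Selectivity = desired / (desired + undesired) * 100
Total products = 195 + 66 = 261 mol/h
S = 195 / 261 * 100
= 0.7471 * 100
= 74.71 %

74.71 %


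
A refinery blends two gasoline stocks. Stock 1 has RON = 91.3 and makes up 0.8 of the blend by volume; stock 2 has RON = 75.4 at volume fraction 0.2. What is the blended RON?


Linear blending: RON_blend = sum(vi * RONi)
Contribution 1: 0.8 * 91.3 = 73.04
Contribution 2: 0.2 * 75.4 = 15.08
RON_blend = 73.04 + 15.08 = 88.12

88.12


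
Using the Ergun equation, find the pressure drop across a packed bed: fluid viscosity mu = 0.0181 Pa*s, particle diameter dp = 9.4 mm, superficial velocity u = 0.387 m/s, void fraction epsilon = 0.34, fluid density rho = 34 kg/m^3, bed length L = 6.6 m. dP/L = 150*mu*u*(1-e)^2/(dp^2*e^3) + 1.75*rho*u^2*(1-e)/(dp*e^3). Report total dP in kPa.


dp = 9.4 mm = 0.0094 m
Viscous term = 150*0.0181*0.387*(1-0.34)^2 / (0.0094^2*0.34^3) = 131788
Inertial term = 1.75*34*0.387^2*(1-0.34) / (0.0094*0.34^3) = 15919.1
dP/L = 131788 + 15919.1 = 147707 Pa/m
dP = 147707 * 6.6 / 1000 = 974.9 kPa

974.9 kPa


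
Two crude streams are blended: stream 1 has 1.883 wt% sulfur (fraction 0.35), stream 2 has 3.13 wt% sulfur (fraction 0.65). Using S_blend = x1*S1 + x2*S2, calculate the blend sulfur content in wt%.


Linear sulfur blending: S_blend = x1*S1 + x2*S2
Contribution 1: 0.35 * 1.883 = 0.65905 wt%
Contribution 2: 0.65 * 3.13 = 2.0345 wt%
S_blend = 0.65905 + 2.0345 = 2.69355

2.69355 wt%


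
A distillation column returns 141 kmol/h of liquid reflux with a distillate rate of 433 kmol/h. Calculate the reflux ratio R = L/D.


Reflux ratio definition: R = L / D (liquid returned / distillate withdrawn)
L = 141 kmol/h, D = 433 kmol/h
R = 141 / 433 = 0.3256

0.3256


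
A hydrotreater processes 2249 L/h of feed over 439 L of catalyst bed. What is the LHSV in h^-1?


LHSV = volumetric feed rate / catalyst volume
= 2249 L/h / 439 L
= 5.123 h^-1

5.123 h^-1


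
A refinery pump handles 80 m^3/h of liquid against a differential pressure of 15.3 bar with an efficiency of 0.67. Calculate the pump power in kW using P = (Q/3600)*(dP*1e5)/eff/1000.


Q = 80 / 3600 = 0.0222222 m^3/s
P = 0.0222222 * (15.3 * 1e5) / 0.67 / 1000 = 50.75

50.75 kW


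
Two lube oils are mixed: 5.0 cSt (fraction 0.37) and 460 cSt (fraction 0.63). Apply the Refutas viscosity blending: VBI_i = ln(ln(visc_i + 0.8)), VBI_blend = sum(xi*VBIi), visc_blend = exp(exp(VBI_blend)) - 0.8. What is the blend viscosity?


Refutas method: VBN_i = 14.534*ln(ln(visc_i + 0.8)) + 10.975, blended linearly by mass fraction; since VBN is linear in VBI_i = ln(ln(visc_i + 0.8)) and the fractions sum to 1, blend VBI directly: visc = exp(exp(VBI_blend)) - 0.8
VBI_1 = ln(ln(5.0 + 0.8)) = 0.564096
VBI_2 = ln(ln(460 + 0.8)) = 1.81368
VBI_blend = 0.37 * 0.564096 + 0.63 * 1.81368 = 1.35133
visc_blend = exp(exp(1.35133)) - 0.8 = 46.79

46.79 cSt


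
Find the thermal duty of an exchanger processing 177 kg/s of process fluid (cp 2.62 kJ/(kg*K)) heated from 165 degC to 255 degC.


Q = m_dot * cp * delta_T
delta_T = 255 - 165 = 90 K
Q = 177 * 2.62 * 90
= 463.74 * 90
= 41736.6 kW

41736.6 kW


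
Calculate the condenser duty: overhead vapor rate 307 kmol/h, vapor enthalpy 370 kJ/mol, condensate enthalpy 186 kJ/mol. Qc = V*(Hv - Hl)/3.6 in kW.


Qc = 307 * (370 - 186) / 3.6 = 307 * 184 / 3.6 = 15690

15690 kW


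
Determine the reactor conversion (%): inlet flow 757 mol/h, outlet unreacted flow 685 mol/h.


X = (F_in - F_out) / F_in * 100
Moles reacted = 757 - 685 = 72
X = 72 / 757 * 100
= 0.09511 * 100
= 9.511 %

9.511 %


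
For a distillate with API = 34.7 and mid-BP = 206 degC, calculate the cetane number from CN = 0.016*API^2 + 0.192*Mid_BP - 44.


CN = 0.016 * 34.7^2 + 0.192 * 206 - 44
CN = 19.26544 + 39.552 - 44 = 14.81744

14.81744


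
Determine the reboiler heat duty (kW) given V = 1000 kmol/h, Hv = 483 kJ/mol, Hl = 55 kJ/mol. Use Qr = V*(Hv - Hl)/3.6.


Qr = 1000 * (483 - 55) / 3.6 = 1000 * 428 / 3.6 = 118900

118900 kW


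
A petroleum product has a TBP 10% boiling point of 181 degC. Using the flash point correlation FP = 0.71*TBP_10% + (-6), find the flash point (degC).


FP = 0.71 * 181 + (-6) = 122.51

122.51 degC


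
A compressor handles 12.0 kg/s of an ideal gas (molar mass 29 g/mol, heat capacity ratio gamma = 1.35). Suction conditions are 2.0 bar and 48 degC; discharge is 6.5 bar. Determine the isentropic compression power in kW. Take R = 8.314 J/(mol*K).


Isentropic work: W = m*(gamma/(gamma-1))*(R*T1/MW)*((P2/P1)^((gamma-1)/gamma) - 1)
T1 = 48 + 273.15 = 321.15 K
Pressure ratio = 6.5 / 2.0 = 3.25
Exponent = (1.35 - 1)/1.35 = 0.259259
(P2/P1)^exp - 1 = 3.25^0.259259 - 1 = 0.357408
W = 12.0 * 1.35 / 0.35 * 8.314 * 321.15 / 29 * 0.357408 = 1523

1523 kW


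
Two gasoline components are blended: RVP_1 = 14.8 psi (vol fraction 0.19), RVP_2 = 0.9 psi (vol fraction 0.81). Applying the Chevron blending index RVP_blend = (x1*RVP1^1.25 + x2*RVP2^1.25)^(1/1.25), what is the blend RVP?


Chevron index: RVP_blend = (sum xi*RVPi^1.25)^(1/1.25)
RVP^1.25 terms: 0.19 * 14.8^1.25 + 0.81 * 0.9^1.25 = 6.2255
RVP_blend = 6.2255^(1/1.25) = 4.319

4.319 psi


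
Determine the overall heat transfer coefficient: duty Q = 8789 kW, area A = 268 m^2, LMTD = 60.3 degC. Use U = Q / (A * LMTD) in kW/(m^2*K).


From Q = U*A*LMTD, U = Q / (A * LMTD)
U = 8789 / (268 * 60.3) = 8789 / 16160.4 = 0.5439

0.5439 kW/(m^2*K)


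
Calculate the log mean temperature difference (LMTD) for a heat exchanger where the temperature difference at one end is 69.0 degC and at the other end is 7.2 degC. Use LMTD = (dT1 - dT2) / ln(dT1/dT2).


LMTD = (dT1 - dT2) / ln(dT1/dT2)
= (69.0 - 7.2) / ln(69.0 / 7.2) = 61.8 / 2.26003 = 27.34

27.34 degC


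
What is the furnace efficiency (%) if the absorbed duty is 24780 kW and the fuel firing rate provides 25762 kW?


Furnace efficiency = Q_absorbed / Q_fuel * 100
= 24780 / 25762 * 100 = 96.19

96.19 %


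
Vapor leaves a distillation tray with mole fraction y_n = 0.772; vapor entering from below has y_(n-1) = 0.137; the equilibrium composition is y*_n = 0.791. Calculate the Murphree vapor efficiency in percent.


Murphree vapor efficiency: EMV = (y_n - y_(n-1)) / (y*_n - y_(n-1)) * 100
EMV = (0.772 - 0.137) / (0.791 - 0.137) * 100 = 0.635 / 0.654 * 100 = 97.09

97.09 %


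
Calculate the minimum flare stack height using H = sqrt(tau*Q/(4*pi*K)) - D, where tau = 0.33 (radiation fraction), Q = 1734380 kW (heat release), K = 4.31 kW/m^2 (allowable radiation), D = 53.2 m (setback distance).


tau*Q/(4*pi*K) = 0.33 * 1734380 / (4 * pi * 4.31) = 10567.5
sqrt(10567.5) = 102.798
H = 102.798 - 53.2 = 49.60

49.60 m


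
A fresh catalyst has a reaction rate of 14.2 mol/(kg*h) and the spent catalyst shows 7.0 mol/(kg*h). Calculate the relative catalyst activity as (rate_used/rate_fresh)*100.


Activity (%) = (rate_used / rate_fresh) * 100
rate_used = 7.0, rate_fresh = 14.2
= (7.0 / 14.2) * 100
= 0.4930 * 100 = 49.30

49.30 %


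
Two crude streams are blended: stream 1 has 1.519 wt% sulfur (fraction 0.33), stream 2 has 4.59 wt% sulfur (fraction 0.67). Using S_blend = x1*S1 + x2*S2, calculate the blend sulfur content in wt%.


Linear sulfur blending: S_blend = x1*S1 + x2*S2
Contribution 1: 0.33 * 1.519 = 0.50127 wt%
Contribution 2: 0.67 * 4.59 = 3.0753 wt%
S_blend = 0.50127 + 3.0753 = 3.57657

3.57657 wt%


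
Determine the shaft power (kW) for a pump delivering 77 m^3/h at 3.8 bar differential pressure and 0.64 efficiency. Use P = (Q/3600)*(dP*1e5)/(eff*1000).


Q = 77 / 3600 = 0.0213889 m^3/s
P = 0.0213889 * (3.8 * 1e5) / 0.64 / 1000 = 12.70

12.70 kW


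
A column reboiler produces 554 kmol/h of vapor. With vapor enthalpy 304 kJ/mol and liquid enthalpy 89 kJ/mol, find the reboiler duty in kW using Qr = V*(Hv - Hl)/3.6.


Qr = 554 * (304 - 89) / 3.6 = 554 * 215 / 3.6 = 33090

33090 kW


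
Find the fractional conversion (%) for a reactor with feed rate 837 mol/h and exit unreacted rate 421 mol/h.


X = (F_in - F_out) / F_in * 100
Moles reacted = 837 - 421 = 416
X = 416 / 837 * 100
= 0.4970 * 100
= 49.70 %

49.70 %


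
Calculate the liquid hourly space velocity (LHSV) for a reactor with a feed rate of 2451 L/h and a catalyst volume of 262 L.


LHSV = volumetric feed rate / catalyst volume
= 2451 L/h / 262 L
= 9.355 h^-1

9.355 h^-1


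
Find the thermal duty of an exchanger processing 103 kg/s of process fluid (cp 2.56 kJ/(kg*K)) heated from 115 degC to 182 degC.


Q = m_dot * cp * delta_T
delta_T = 182 - 115 = 67 K
Q = 103 * 2.56 * 67
= 263.68 * 67
= 17666.56 kW

17666.56 kW


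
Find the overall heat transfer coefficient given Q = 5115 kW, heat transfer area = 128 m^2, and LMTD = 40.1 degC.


From Q = U*A*LMTD, U = Q / (A * LMTD)
U = 5115 / (128 * 40.1) = 5115 / 5132.8 = 0.9965

0.9965 kW/(m^2*K)


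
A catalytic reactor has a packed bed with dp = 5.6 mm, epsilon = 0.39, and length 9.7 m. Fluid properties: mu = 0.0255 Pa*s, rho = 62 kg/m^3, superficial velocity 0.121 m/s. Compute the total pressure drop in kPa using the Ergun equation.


dp = 5.6 mm = 0.0056 m
Viscous term = 150*0.0255*0.121*(1-0.39)^2 / (0.0056^2*0.39^3) = 92577.7
Inertial term = 1.75*62*0.121^2*(1-0.39) / (0.0056*0.39^3) = 2917.08
dP/L = 92577.7 + 2917.08 = 95494.8 Pa/m
dP = 95494.8 * 9.7 / 1000 = 926.3 kPa

926.3 kPa


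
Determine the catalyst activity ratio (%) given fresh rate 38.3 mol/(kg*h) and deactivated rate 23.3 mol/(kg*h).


Activity (%) = (rate_used / rate_fresh) * 100
rate_used = 23.3, rate_fresh = 38.3
= (23.3 / 38.3) * 100
= 0.6084 * 100 = 60.84

60.84 %


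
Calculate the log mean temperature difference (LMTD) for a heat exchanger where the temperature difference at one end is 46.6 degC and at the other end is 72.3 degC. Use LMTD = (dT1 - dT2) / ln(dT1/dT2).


LMTD = (dT1 - dT2) / ln(dT1/dT2)
= (46.6 - 72.3) / ln(46.6 / 72.3) = -25.7 / -0.439224 = 58.51

58.51 degC


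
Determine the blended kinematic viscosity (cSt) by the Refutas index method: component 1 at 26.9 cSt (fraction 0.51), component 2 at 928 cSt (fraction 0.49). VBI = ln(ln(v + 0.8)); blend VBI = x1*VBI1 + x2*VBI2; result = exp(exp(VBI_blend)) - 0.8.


Refutas method: VBN_i = 14.534*ln(ln(visc_i + 0.8)) + 10.975, blended linearly by mass fraction; since VBN is linear in VBI_i = ln(ln(visc_i + 0.8)) and the fractions sum to 1, blend VBI directly: visc = exp(exp(VBI_blend)) - 0.8
VBI_1 = ln(ln(26.9 + 0.8)) = 1.2004
VBI_2 = ln(ln(928 + 0.8)) = 1.92189
VBI_blend = 0.51 * 1.2004 + 0.49 * 1.92189 = 1.55393
visc_blend = exp(exp(1.55393)) - 0.8 = 112.5

112.5 cSt


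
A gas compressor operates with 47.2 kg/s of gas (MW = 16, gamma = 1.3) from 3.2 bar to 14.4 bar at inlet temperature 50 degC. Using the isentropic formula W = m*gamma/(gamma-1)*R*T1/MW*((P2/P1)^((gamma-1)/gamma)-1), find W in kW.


Isentropic work: W = m*(gamma/(gamma-1))*(R*T1/MW)*((P2/P1)^((gamma-1)/gamma) - 1)
T1 = 50 + 273.15 = 323.15 K
Pressure ratio = 14.4 / 3.2 = 4.5
Exponent = (1.3 - 1)/1.3 = 0.230769
(P2/P1)^exp - 1 = 4.5^0.230769 - 1 = 0.41495
W = 47.2 * 1.3 / 0.3 * 8.314 * 323.15 / 16 * 0.41495 = 14250

14250 kW


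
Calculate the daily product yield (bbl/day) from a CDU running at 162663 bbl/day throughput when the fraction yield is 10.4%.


Crude throughput = 162663 bbl/day
Fraction yield = 10.4%
yield = throughput * fraction / 100
yield = 162663 * 10.4 / 100 = 16916.952

16916.952 bbl/day


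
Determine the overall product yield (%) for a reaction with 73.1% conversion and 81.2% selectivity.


Overall yield = conversion (%) * selectivity (%) / 100
Conversion = 73.1%, Selectivity = 81.2%
Y = 73.1 * 81.2 / 100
= 59.3572 %

59.3572 %


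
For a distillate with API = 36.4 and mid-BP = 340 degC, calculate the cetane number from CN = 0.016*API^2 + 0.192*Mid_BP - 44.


CN = 0.016 * 36.4^2 + 0.192 * 340 - 44
CN = 21.19936 + 65.28 - 44 = 42.47936

42.47936


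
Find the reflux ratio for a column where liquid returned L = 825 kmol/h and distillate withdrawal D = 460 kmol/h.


Reflux ratio definition: R = L / D (liquid returned / distillate withdrawn)
L = 825 kmol/h, D = 460 kmol/h
R = 825 / 460 = 1.793

1.793


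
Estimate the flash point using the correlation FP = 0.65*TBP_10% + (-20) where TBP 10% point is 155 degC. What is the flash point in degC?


FP = 0.65 * 155 + (-20) = 80.75

80.75 degC


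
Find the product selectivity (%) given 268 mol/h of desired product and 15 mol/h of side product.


Selectivity = desired / (desired + undesired) * 100
Total products = 268 + 15 = 283 mol/h
S = 268 / 283 * 100
= 0.9470 * 100
= 94.70 %

94.70 %


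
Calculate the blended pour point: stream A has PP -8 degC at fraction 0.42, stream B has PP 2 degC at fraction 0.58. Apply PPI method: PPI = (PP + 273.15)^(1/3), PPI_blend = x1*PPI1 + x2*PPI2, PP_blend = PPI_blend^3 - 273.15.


PPI_1 = (-8 + 273.15)^(1/3) = 6.42437
PPI_2 = (2 + 273.15)^(1/3) = 6.504139
PPI_blend = 0.42 * 6.42437 + 0.58 * 6.504139 = 6.470636
PP_blend = 6.470636^3 - 273.15 = 270.9199 - 273.15 = -2.23

-2.23 degC


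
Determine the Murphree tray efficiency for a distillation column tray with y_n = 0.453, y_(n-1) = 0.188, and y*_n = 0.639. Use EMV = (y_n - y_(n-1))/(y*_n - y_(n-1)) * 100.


Murphree vapor efficiency: EMV = (y_n - y_(n-1)) / (y*_n - y_(n-1)) * 100
EMV = (0.453 - 0.188) / (0.639 - 0.188) * 100 = 0.265 / 0.451 * 100 = 58.76

58.76 %


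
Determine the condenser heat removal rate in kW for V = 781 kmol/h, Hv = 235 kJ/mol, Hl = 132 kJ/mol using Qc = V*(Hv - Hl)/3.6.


Qc = 781 * (235 - 132) / 3.6 = 781 * 103 / 3.6 = 22350

22350 kW


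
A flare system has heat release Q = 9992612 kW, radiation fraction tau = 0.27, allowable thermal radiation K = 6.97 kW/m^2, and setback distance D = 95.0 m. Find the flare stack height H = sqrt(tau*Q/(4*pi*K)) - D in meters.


tau*Q/(4*pi*K) = 0.27 * 9992612 / (4 * pi * 6.97) = 30803.5
sqrt(30803.5) = 175.509
H = 175.509 - 95.0 = 80.51

80.51 m


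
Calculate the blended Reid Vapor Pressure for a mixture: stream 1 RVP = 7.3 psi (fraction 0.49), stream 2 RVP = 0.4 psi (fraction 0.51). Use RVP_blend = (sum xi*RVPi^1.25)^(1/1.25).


Chevron index: RVP_blend = (sum xi*RVPi^1.25)^(1/1.25)
RVP^1.25 terms: 0.49 * 7.3^1.25 + 0.51 * 0.4^1.25 = 6.04186
RVP_blend = 6.04186^(1/1.25) = 4.216

4.216 psi


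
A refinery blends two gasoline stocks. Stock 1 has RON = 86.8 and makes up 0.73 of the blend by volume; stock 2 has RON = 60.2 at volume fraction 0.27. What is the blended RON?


Linear blending: RON_blend = sum(vi * RONi)
Contribution 1: 0.73 * 86.8 = 63.364
Contribution 2: 0.27 * 60.2 = 16.254
RON_blend = 63.364 + 16.254 = 79.618

79.618


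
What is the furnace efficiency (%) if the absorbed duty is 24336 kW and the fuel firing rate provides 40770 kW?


Furnace efficiency = Q_absorbed / Q_fuel * 100
= 24336 / 40770 * 100 = 59.69

59.69 %


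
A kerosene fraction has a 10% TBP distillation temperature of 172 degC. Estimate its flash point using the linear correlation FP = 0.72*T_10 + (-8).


FP = 0.72 * 172 + (-8) = 115.84

115.84 degC


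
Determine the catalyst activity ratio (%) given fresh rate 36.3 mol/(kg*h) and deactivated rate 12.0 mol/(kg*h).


Activity (%) = (rate_used / rate_fresh) * 100
rate_used = 12.0, rate_fresh = 36.3
= (12.0 / 36.3) * 100
= 0.3306 * 100 = 33.06

33.06 %


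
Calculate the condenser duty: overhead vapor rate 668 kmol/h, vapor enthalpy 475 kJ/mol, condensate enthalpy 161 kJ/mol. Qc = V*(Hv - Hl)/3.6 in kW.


Qc = 668 * (475 - 161) / 3.6 = 668 * 314 / 3.6 = 58260

58260 kW


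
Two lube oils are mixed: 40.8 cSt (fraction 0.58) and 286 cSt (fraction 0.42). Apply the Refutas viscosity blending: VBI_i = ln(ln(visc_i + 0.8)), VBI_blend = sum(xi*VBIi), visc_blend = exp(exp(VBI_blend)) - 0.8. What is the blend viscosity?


Refutas method: VBN_i = 14.534*ln(ln(visc_i + 0.8)) + 10.975, blended linearly by mass fraction; since VBN is linear in VBI_i = ln(ln(visc_i + 0.8)) and the fractions sum to 1, blend VBI directly: visc = exp(exp(VBI_blend)) - 0.8
VBI_1 = ln(ln(40.8 + 0.8)) = 1.3159
VBI_2 = ln(ln(286 + 0.8)) = 1.73321
VBI_blend = 0.58 * 1.3159 + 0.42 * 1.73321 = 1.49117
visc_blend = exp(exp(1.49117)) - 0.8 = 84.17

84.17 cSt


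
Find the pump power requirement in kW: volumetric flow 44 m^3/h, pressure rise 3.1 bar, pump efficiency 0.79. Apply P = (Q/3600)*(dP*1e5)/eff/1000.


Q = 44 / 3600 = 0.0122222 m^3/s
P = 0.0122222 * (3.1 * 1e5) / 0.79 / 1000 = 4.796

4.796 kW


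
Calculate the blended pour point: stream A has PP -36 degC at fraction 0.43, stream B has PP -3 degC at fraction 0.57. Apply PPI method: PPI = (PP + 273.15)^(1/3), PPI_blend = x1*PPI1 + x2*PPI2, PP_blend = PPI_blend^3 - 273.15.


PPI_1 = (-36 + 273.15)^(1/3) = 6.189768
PPI_2 = (-3 + 273.15)^(1/3) = 6.464501
PPI_blend = 0.43 * 6.189768 + 0.57 * 6.464501 = 6.346366
PP_blend = 6.346366^3 - 273.15 = 255.6085 - 273.15 = -17.54

-17.54 degC


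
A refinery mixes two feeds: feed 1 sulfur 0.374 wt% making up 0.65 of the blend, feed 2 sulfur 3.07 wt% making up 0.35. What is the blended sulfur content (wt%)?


Linear sulfur blending: S_blend = x1*S1 + x2*S2
Contribution 1: 0.65 * 0.374 = 0.2431 wt%
Contribution 2: 0.35 * 3.07 = 1.0745 wt%
S_blend = 0.2431 + 1.0745 = 1.3176

1.3176 wt%


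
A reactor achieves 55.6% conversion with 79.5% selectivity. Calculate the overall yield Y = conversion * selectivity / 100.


Overall yield = conversion (%) * selectivity (%) / 100
Conversion = 55.6%, Selectivity = 79.5%
Y = 55.6 * 79.5 / 100
= 44.202 %

44.202 %


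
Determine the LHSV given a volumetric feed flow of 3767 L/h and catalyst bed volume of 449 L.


LHSV = volumetric feed rate / catalyst volume
= 3767 L/h / 449 L
= 8.390 h^-1

8.390 h^-1


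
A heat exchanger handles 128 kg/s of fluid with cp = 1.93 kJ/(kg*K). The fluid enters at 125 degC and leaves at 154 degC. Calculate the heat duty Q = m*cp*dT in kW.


Q = m_dot * cp * delta_T
delta_T = 154 - 125 = 29 K
Q = 128 * 1.93 * 29
= 247.04 * 29
= 7164.16 kW

7164.16 kW


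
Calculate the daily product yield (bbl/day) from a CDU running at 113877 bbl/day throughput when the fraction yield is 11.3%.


Crude throughput = 113877 bbl/day
Fraction yield = 11.3%
yield = throughput * fraction / 100
yield = 113877 * 11.3 / 100 = 12868.101

12868.101 bbl/day


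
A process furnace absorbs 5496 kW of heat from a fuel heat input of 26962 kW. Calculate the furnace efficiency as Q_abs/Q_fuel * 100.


Furnace efficiency = Q_absorbed / Q_fuel * 100
= 5496 / 26962 * 100 = 20.38

20.38 %


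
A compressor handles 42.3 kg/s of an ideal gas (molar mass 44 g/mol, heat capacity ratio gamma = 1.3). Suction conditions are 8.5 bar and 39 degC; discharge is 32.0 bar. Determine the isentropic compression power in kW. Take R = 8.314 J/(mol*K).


Isentropic work: W = m*(gamma/(gamma-1))*(R*T1/MW)*((P2/P1)^((gamma-1)/gamma) - 1)
T1 = 39 + 273.15 = 312.15 K
Pressure ratio = 32.0 / 8.5 = 3.76471
Exponent = (1.3 - 1)/1.3 = 0.230769
(P2/P1)^exp - 1 = 3.76471^0.230769 - 1 = 0.357879
W = 42.3 * 1.3 / 0.3 * 8.314 * 312.15 / 44 * 0.357879 = 3869

3869 kW


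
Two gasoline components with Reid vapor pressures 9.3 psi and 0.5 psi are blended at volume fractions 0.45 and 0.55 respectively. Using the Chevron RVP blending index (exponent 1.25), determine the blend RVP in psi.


Chevron index: RVP_blend = (sum xi*RVPi^1.25)^(1/1.25)
RVP^1.25 terms: 0.45 * 9.3^1.25 + 0.55 * 0.5^1.25 = 7.53954
RVP_blend = 7.53954^(1/1.25) = 5.034

5.034 psi


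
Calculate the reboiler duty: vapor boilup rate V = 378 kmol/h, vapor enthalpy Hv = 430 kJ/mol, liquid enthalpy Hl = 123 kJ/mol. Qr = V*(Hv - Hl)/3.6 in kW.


Qr = 378 * (430 - 123) / 3.6 = 378 * 307 / 3.6 = 32240

32240 kW


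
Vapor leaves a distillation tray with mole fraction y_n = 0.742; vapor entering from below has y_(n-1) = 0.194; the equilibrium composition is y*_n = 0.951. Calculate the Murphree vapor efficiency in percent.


Murphree vapor efficiency: EMV = (y_n - y_(n-1)) / (y*_n - y_(n-1)) * 100
EMV = (0.742 - 0.194) / (0.951 - 0.194) * 100 = 0.548 / 0.757 * 100 = 72.39

72.39 %


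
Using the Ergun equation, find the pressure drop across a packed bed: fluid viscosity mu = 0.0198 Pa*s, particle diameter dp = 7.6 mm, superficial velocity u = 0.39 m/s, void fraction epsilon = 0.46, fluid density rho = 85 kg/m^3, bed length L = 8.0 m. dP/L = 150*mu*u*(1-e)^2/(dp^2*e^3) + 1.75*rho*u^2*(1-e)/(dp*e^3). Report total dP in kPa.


dp = 7.6 mm = 0.0076 m
Viscous term = 150*0.0198*0.39*(1-0.46)^2 / (0.0076^2*0.46^3) = 60077
Inertial term = 1.75*85*0.39^2*(1-0.46) / (0.0076*0.46^3) = 16515.5
dP/L = 60077 + 16515.5 = 76592.5 Pa/m
dP = 76592.5 * 8.0 / 1000 = 612.7 kPa

612.7 kPa


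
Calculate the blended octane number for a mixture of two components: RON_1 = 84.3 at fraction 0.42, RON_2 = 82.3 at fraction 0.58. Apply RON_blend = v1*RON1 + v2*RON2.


Linear blending: RON_blend = sum(vi * RONi)
Contribution 1: 0.42 * 84.3 = 35.406
Contribution 2: 0.58 * 82.3 = 47.734
RON_blend = 35.406 + 47.734 = 83.14

83.14


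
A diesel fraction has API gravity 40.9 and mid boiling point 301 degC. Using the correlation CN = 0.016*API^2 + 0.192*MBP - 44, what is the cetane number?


CN = 0.016 * 40.9^2 + 0.192 * 301 - 44
CN = 26.76496 + 57.792 - 44 = 40.55696

40.55696


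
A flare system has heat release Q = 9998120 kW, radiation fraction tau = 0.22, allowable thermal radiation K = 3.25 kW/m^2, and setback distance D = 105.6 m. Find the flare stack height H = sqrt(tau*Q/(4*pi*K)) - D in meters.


tau*Q/(4*pi*K) = 0.22 * 9998120 / (4 * pi * 3.25) = 53857.7
sqrt(53857.7) = 232.073
H = 232.073 - 105.6 = 126.5

126.5 m


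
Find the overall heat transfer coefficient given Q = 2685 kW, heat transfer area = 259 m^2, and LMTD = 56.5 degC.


From Q = U*A*LMTD, U = Q / (A * LMTD)
U = 2685 / (259 * 56.5) = 2685 / 14633.5 = 0.1835

0.1835 kW/(m^2*K)


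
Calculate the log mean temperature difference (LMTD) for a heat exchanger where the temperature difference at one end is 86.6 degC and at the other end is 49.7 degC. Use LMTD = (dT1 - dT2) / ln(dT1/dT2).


LMTD = (dT1 - dT2) / ln(dT1/dT2)
= (86.6 - 49.7) / ln(86.6 / 49.7) = 36.9 / 0.555295 = 66.45

66.45 degC


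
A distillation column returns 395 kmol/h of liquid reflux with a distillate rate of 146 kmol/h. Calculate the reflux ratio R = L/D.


Reflux ratio definition: R = L / D (liquid returned / distillate withdrawn)
L = 395 kmol/h, D = 146 kmol/h
R = 395 / 146 = 2.705

2.705


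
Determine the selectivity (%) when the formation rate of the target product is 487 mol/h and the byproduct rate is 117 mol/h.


Selectivity = desired / (desired + undesired) * 100
Total products = 487 + 117 = 604 mol/h
S = 487 / 604 * 100
= 0.8063 * 100
= 80.63 %

80.63 %


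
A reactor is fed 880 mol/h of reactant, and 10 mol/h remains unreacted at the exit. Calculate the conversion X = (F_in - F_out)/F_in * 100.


X = (F_in - F_out) / F_in * 100
Moles reacted = 880 - 10 = 870
X = 870 / 880 * 100
= 0.9886 * 100
= 98.86 %

98.86 %


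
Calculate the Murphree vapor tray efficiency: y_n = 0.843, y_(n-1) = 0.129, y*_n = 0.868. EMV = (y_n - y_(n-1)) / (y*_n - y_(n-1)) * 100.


Murphree vapor efficiency: EMV = (y_n - y_(n-1)) / (y*_n - y_(n-1)) * 100
EMV = (0.843 - 0.129) / (0.868 - 0.129) * 100 = 0.714 / 0.739 * 100 = 96.62

96.62 %


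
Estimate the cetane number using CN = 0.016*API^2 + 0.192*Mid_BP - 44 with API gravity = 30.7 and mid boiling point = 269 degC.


CN = 0.016 * 30.7^2 + 0.192 * 269 - 44
CN = 15.07984 + 51.648 - 44 = 22.72784

22.72784


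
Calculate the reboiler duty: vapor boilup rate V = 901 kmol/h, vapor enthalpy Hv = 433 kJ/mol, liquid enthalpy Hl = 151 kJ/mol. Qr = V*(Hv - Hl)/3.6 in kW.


Qr = 901 * (433 - 151) / 3.6 = 901 * 282 / 3.6 = 70580

70580 kW


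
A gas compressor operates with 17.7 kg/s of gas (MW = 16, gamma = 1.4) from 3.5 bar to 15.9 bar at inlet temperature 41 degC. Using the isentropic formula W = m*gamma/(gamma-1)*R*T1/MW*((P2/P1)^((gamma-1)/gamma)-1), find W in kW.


Isentropic work: W = m*(gamma/(gamma-1))*(R*T1/MW)*((P2/P1)^((gamma-1)/gamma) - 1)
T1 = 41 + 273.15 = 314.15 K
Pressure ratio = 15.9 / 3.5 = 4.54286
Exponent = (1.4 - 1)/1.4 = 0.285714
(P2/P1)^exp - 1 = 4.54286^0.285714 - 1 = 0.54102
W = 17.7 * 1.4 / 0.4 * 8.314 * 314.15 / 16 * 0.54102 = 5471

5471 kW


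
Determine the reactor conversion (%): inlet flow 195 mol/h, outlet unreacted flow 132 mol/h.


X = (F_in - F_out) / F_in * 100
Moles reacted = 195 - 132 = 63
X = 63 / 195 * 100
= 0.3231 * 100
= 32.31 %

32.31 %


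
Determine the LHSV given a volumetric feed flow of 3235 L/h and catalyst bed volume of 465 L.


LHSV = volumetric feed rate / catalyst volume
= 3235 L/h / 465 L
= 6.957 h^-1

6.957 h^-1


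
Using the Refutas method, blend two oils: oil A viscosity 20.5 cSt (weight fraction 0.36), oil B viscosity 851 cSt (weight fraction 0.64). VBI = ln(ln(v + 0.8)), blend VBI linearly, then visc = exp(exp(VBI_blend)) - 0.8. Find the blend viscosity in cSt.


Refutas method: VBN_i = 14.534*ln(ln(visc_i + 0.8)) + 10.975, blended linearly by mass fraction; since VBN is linear in VBI_i = ln(ln(visc_i + 0.8)) and the fractions sum to 1, blend VBI directly: visc = exp(exp(VBI_blend)) - 0.8
VBI_1 = ln(ln(20.5 + 0.8)) = 1.11799
VBI_2 = ln(ln(851 + 0.8)) = 1.90915
VBI_blend = 0.36 * 1.11799 + 0.64 * 1.90915 = 1.62433
visc_blend = exp(exp(1.62433)) - 0.8 = 159.2

159.2 cSt


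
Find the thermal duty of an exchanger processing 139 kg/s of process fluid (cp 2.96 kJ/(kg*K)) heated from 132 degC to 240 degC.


Q = m_dot * cp * delta_T
delta_T = 240 - 132 = 108 K
Q = 139 * 2.96 * 108
= 411.44 * 108
= 44435.52 kW

44435.52 kW


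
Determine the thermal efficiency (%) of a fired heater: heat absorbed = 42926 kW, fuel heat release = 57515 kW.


Furnace efficiency = Q_absorbed / Q_fuel * 100
= 42926 / 57515 * 100 = 74.63

74.63 %


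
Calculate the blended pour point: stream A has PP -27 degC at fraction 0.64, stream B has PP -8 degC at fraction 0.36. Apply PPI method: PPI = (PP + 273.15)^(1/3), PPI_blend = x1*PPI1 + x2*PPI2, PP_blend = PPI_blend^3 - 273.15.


PPI_1 = (-27 + 273.15)^(1/3) = 6.2671
PPI_2 = (-8 + 273.15)^(1/3) = 6.42437
PPI_blend = 0.64 * 6.2671 + 0.36 * 6.42437 = 6.323717
PP_blend = 6.323717^3 - 273.15 = 252.8816 - 273.15 = -20.27

-20.27 degC


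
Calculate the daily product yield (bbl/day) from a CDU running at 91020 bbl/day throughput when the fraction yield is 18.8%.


Crude throughput = 91020 bbl/day
Fraction yield = 18.8%
yield = throughput * fraction / 100
yield = 91020 * 18.8 / 100 = 17111.76

17111.76 bbl/day


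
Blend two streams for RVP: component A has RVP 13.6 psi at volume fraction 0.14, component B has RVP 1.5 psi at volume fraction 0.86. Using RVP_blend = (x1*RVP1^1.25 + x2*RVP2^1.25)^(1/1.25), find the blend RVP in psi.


Chevron index: RVP_blend = (sum xi*RVPi^1.25)^(1/1.25)
RVP^1.25 terms: 0.14 * 13.6^1.25 + 0.86 * 1.5^1.25 = 5.084
RVP_blend = 5.084^(1/1.25) = 3.673

3.673 psi


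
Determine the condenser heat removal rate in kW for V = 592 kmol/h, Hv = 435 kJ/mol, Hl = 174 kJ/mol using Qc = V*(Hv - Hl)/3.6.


Qc = 592 * (435 - 174) / 3.6 = 592 * 261 / 3.6 = 42920

42920 kW


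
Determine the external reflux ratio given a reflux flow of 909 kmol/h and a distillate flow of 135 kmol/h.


Reflux ratio definition: R = L / D (liquid returned / distillate withdrawn)
L = 909 kmol/h, D = 135 kmol/h
R = 909 / 135 = 6.733

6.733


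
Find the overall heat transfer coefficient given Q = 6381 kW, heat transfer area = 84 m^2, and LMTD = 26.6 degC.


From Q = U*A*LMTD, U = Q / (A * LMTD)
U = 6381 / (84 * 26.6) = 6381 / 2234.4 = 2.856

2.856 kW/(m^2*K)


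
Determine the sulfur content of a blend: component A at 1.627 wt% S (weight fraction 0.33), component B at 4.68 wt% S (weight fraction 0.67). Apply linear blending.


Linear sulfur blending: S_blend = x1*S1 + x2*S2
Contribution 1: 0.33 * 1.627 = 0.53691 wt%
Contribution 2: 0.67 * 4.68 = 3.1356 wt%
S_blend = 0.53691 + 3.1356 = 3.67251

3.67251 wt%


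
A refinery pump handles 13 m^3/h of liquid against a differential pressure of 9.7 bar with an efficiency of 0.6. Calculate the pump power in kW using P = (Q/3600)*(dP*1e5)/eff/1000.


Q = 13 / 3600 = 0.00361111 m^3/s
P = 0.00361111 * (9.7 * 1e5) / 0.6 / 1000 = 5.838

5.838 kW


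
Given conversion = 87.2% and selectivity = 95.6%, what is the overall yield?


Overall yield = conversion (%) * selectivity (%) / 100
Conversion = 87.2%, Selectivity = 95.6%
Y = 87.2 * 95.6 / 100
= 83.3632 %

83.3632 %


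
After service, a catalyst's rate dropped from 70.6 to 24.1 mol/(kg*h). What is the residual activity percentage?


Activity (%) = (rate_used / rate_fresh) * 100
rate_used = 24.1, rate_fresh = 70.6
= (24.1 / 70.6) * 100
= 0.3414 * 100 = 34.14

34.14 %


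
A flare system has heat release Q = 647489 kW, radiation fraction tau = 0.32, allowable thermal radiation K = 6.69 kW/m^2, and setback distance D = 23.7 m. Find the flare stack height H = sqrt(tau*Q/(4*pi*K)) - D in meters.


tau*Q/(4*pi*K) = 0.32 * 647489 / (4 * pi * 6.69) = 2464.6
sqrt(2464.6) = 49.6447
H = 49.6447 - 23.7 = 25.94

25.94 m


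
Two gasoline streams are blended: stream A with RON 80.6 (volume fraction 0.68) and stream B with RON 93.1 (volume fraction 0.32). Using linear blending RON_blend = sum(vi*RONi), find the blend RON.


Linear blending: RON_blend = sum(vi * RONi)
Contribution 1: 0.68 * 80.6 = 54.808
Contribution 2: 0.32 * 93.1 = 29.792
RON_blend = 54.808 + 29.792 = 84.6

84.6


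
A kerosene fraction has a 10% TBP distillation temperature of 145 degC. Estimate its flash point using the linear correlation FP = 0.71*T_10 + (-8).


FP = 0.71 * 145 + (-8) = 94.95

94.95 degC


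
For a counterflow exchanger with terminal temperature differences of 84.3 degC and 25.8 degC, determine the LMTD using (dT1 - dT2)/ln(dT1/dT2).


LMTD = (dT1 - dT2) / ln(dT1/dT2)
= (84.3 - 25.8) / ln(84.3 / 25.8) = 58.5 / 1.18401 = 49.41

49.41 degC


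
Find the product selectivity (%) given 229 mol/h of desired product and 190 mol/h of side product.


Selectivity = desired / (desired + undesired) * 100
Total products = 229 + 190 = 419 mol/h
S = 229 / 419 * 100
= 0.5465 * 100
= 54.65 %

54.65 %


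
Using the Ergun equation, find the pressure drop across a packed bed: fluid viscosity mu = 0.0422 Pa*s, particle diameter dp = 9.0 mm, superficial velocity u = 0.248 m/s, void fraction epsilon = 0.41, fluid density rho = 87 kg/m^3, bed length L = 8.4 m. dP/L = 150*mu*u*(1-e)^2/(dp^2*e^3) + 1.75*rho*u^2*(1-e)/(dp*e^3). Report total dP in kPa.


dp = 9.0 mm = 0.009 m
Viscous term = 150*0.0422*0.248*(1-0.41)^2 / (0.009^2*0.41^3) = 97886.5
Inertial term = 1.75*87*0.248^2*(1-0.41) / (0.009*0.41^3) = 8906.74
dP/L = 97886.5 + 8906.74 = 106793 Pa/m
dP = 106793 * 8.4 / 1000 = 897.1 kPa

897.1 kPa


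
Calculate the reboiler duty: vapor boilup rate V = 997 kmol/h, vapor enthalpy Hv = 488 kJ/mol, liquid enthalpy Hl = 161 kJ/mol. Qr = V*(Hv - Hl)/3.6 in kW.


Qr = 997 * (488 - 161) / 3.6 = 997 * 327 / 3.6 = 90560

90560 kW


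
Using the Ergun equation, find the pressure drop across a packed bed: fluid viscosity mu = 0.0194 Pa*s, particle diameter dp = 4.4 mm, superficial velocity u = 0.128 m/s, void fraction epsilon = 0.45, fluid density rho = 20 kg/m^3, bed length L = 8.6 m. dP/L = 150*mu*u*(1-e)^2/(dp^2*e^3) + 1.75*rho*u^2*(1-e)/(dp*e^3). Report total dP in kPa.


dp = 4.4 mm = 0.0044 m
Viscous term = 150*0.0194*0.128*(1-0.45)^2 / (0.0044^2*0.45^3) = 63868.3
Inertial term = 1.75*20*0.128^2*(1-0.45) / (0.0044*0.45^3) = 786.612
dP/L = 63868.3 + 786.612 = 64654.9 Pa/m
dP = 64654.9 * 8.6 / 1000 = 556.0 kPa

556.0 kPa


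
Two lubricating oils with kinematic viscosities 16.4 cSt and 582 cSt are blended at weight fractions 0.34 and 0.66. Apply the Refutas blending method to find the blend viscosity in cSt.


Refutas method: VBN_i = 14.534*ln(ln(visc_i + 0.8)) + 10.975, blended linearly by mass fraction; since VBN is linear in VBI_i = ln(ln(visc_i + 0.8)) and the fractions sum to 1, blend VBI directly: visc = exp(exp(VBI_blend)) - 0.8
VBI_1 = ln(ln(16.4 + 0.8)) = 1.04553
VBI_2 = ln(ln(582 + 0.8)) = 1.85126
VBI_blend = 0.34 * 1.04553 + 0.66 * 1.85126 = 1.57731
visc_blend = exp(exp(1.57731)) - 0.8 = 125.9

125.9 cSt


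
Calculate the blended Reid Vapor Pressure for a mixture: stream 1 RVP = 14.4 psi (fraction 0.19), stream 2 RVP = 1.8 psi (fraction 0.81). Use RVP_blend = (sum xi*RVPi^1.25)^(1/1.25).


Chevron index: RVP_blend = (sum xi*RVPi^1.25)^(1/1.25)
RVP^1.25 terms: 0.19 * 14.4^1.25 + 0.81 * 1.8^1.25 = 7.01854
RVP_blend = 7.01854^(1/1.25) = 4.753

4.753 psi


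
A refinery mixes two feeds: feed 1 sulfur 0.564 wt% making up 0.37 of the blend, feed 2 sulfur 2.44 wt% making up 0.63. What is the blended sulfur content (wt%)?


Linear sulfur blending: S_blend = x1*S1 + x2*S2
Contribution 1: 0.37 * 0.564 = 0.20868 wt%
Contribution 2: 0.63 * 2.44 = 1.5372 wt%
S_blend = 0.20868 + 1.5372 = 1.74588

1.74588 wt%


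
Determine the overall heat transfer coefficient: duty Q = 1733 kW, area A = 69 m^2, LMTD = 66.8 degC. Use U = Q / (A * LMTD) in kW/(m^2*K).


From Q = U*A*LMTD, U = Q / (A * LMTD)
U = 1733 / (69 * 66.8) = 1733 / 4609.2 = 0.3760

0.3760 kW/(m^2*K)


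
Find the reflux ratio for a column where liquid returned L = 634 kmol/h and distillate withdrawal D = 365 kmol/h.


Reflux ratio definition: R = L / D (liquid returned / distillate withdrawn)
L = 634 kmol/h, D = 365 kmol/h
R = 634 / 365 = 1.737

1.737


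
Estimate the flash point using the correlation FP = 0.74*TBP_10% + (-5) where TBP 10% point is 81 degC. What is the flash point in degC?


FP = 0.74 * 81 + (-5) = 54.94

54.94 degC


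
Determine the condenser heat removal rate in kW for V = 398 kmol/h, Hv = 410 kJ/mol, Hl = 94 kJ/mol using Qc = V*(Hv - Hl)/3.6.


Qc = 398 * (410 - 94) / 3.6 = 398 * 316 / 3.6 = 34940

34940 kW


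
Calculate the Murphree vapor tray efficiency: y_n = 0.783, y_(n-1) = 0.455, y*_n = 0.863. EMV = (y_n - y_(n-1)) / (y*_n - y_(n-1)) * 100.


Murphree vapor efficiency: EMV = (y_n - y_(n-1)) / (y*_n - y_(n-1)) * 100
EMV = (0.783 - 0.455) / (0.863 - 0.455) * 100 = 0.328 / 0.408 * 100 = 80.39

80.39 %


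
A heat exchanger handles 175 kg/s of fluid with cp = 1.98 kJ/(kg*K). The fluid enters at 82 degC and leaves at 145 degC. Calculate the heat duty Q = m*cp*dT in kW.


Q = m_dot * cp * delta_T
delta_T = 145 - 82 = 63 K
Q = 175 * 1.98 * 63
= 346.5 * 63
= 21829.5 kW

21829.5 kW


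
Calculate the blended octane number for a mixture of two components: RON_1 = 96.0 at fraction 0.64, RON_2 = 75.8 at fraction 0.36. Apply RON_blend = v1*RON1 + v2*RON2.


Linear blending: RON_blend = sum(vi * RONi)
Contribution 1: 0.64 * 96.0 = 61.44
Contribution 2: 0.36 * 75.8 = 27.288
RON_blend = 61.44 + 27.288 = 88.728

88.728


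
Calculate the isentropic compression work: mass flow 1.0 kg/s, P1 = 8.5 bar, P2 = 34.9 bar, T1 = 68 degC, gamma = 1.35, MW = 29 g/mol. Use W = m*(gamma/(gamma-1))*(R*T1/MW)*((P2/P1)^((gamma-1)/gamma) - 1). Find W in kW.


Isentropic work: W = m*(gamma/(gamma-1))*(R*T1/MW)*((P2/P1)^((gamma-1)/gamma) - 1)
T1 = 68 + 273.15 = 341.15 K
Pressure ratio = 34.9 / 8.5 = 4.10588
Exponent = (1.35 - 1)/1.35 = 0.259259
(P2/P1)^exp - 1 = 4.10588^0.259259 - 1 = 0.442219
W = 1.0 * 1.35 / 0.35 * 8.314 * 341.15 / 29 * 0.442219 = 166.8

166.8 kW


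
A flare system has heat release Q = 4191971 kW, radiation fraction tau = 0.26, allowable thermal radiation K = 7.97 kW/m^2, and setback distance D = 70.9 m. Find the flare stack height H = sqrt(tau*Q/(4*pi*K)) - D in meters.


tau*Q/(4*pi*K) = 0.26 * 4191971 / (4 * pi * 7.97) = 10882.4
sqrt(10882.4) = 104.319
H = 104.319 - 70.9 = 33.42

33.42 m


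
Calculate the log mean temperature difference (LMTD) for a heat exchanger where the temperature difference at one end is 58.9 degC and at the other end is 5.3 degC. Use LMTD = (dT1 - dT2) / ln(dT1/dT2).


LMTD = (dT1 - dT2) / ln(dT1/dT2)
= (58.9 - 5.3) / ln(58.9 / 5.3) = 53.6 / 2.40813 = 22.26

22.26 degC


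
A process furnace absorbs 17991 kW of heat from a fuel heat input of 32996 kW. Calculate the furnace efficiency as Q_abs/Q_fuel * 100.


Furnace efficiency = Q_absorbed / Q_fuel * 100
= 17991 / 32996 * 100 = 54.52

54.52 %


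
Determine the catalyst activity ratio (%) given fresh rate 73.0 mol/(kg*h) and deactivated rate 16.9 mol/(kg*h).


Activity (%) = (rate_used / rate_fresh) * 100
rate_used = 16.9, rate_fresh = 73.0
= (16.9 / 73.0) * 100
= 0.2315 * 100 = 23.15

23.15 %


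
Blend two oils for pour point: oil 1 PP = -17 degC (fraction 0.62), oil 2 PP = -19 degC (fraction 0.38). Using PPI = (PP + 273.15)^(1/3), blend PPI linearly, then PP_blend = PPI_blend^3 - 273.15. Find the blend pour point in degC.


PPI_1 = (-17 + 273.15)^(1/3) = 6.350844
PPI_2 = (-19 + 273.15)^(1/3) = 6.334272
PPI_blend = 0.62 * 6.350844 + 0.38 * 6.334272 = 6.344547
PP_blend = 6.344547^3 - 273.15 = 255.3888 - 273.15 = -17.76

-17.76 degC


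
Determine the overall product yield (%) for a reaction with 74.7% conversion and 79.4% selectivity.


Overall yield = conversion (%) * selectivity (%) / 100
Conversion = 74.7%, Selectivity = 79.4%
Y = 74.7 * 79.4 / 100
= 59.3118 %

59.3118 %


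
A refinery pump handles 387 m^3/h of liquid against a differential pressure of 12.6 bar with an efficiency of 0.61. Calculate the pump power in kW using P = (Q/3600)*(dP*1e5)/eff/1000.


Q = 387 / 3600 = 0.1075 m^3/s
P = 0.1075 * (12.6 * 1e5) / 0.61 / 1000 = 222.0

222.0 kW
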